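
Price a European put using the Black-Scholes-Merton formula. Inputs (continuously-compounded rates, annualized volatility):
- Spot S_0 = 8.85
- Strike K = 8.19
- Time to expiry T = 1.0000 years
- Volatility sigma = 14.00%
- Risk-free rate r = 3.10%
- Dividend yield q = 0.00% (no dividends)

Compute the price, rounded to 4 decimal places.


d1 = (ln(S/K) + (r - q + 0.5*sigma^2) * T) / (sigma * sqrt(T)) = 0.84502544
d2 = d1 - sigma * sqrt(T) = 0.70502544
exp(-rT) = 0.96947557; exp(-qT) = 1.00000000
P = K * exp(-rT) * N(-d2) - S_0 * exp(-qT) * N(-d1)
N(-d1) = 0.19904832; N(-d2) = 0.24039720
P = 8.1900 * 0.96947557 * 0.24039720 - 8.8500 * 1.00000000 * 0.19904832 = 0.1472

Answer: Price = 0.1472


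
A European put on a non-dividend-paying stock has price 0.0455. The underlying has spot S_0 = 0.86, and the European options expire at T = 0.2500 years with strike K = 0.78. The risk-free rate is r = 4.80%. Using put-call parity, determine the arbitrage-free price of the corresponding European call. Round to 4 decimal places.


Put-call parity: C - P = S_0 * exp(-qT) - K * exp(-rT).
S_0 * exp(-qT) = 0.8600 * 1.00000000 = 0.86000000
K * exp(-rT) = 0.7800 * 0.98807171 = 0.77069594
C = P + S*exp(-qT) - K*exp(-rT)
C = 0.0455 + 0.86000000 - 0.77069594 = 0.1348

Answer: Call price = 0.1348


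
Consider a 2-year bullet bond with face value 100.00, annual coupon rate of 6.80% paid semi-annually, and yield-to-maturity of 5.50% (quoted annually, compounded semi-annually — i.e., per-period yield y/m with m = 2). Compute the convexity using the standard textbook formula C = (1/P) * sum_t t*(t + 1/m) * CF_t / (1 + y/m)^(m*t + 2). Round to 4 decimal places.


Answer: Convexity = 4.4361

Derivation:
Coupon per period c = face * coupon_rate / m = 3.400000
Periods per year m = 2; per-period yield y/m = 0.027500
Number of cashflows N = 4
Cashflows (t years, CF_t, discount factor 1/(1+y/m)^(m*t), PV):
  t = 0.5000: CF_t = 3.400000, DF = 0.973236, PV = 3.309002
  t = 1.0000: CF_t = 3.400000, DF = 0.947188, PV = 3.220440
  t = 1.5000: CF_t = 3.400000, DF = 0.921838, PV = 3.134248
  t = 2.0000: CF_t = 103.400000, DF = 0.897166, PV = 92.766937
Price P = sum_t PV_t = 102.430628
Convexity numerator sum_t t*(t + 1/m) * CF_t / (1+y/m)^(m*t + 2):
  t = 0.5000: term = 1.567124
  t = 1.0000: term = 4.575545
  t = 1.5000: term = 8.906171
  t = 2.0000: term = 439.338800
Convexity = (1/P) * sum = 454.387641 / 102.430628 = 4.436052


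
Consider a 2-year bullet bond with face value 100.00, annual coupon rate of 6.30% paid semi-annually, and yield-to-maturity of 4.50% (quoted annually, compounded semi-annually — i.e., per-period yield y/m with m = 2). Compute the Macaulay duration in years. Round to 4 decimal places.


Answer: Macaulay duration = 1.9119 years

Derivation:
Coupon per period c = face * coupon_rate / m = 3.150000
Periods per year m = 2; per-period yield y/m = 0.022500
Number of cashflows N = 4
Cashflows (t years, CF_t, discount factor 1/(1+y/m)^(m*t), PV):
  t = 0.5000: CF_t = 3.150000, DF = 0.977995, PV = 3.080685
  t = 1.0000: CF_t = 3.150000, DF = 0.956474, PV = 3.012894
  t = 1.5000: CF_t = 3.150000, DF = 0.935427, PV = 2.946596
  t = 2.0000: CF_t = 103.150000, DF = 0.914843, PV = 94.366091
Price P = sum_t PV_t = 103.406266
Macaulay numerator sum_t t * PV_t:
  t * PV_t at t = 0.5000: 1.540342
  t * PV_t at t = 1.0000: 3.012894
  t * PV_t at t = 1.5000: 4.419894
  t * PV_t at t = 2.0000: 188.732182
Macaulay duration D = (sum_t t * PV_t) / P = 197.705313 / 103.406266 = 1.911928


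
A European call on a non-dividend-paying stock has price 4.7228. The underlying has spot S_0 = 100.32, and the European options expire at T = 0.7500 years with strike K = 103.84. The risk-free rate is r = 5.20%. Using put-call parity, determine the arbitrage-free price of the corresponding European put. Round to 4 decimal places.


Answer: Put price = 4.2710

Derivation:
Put-call parity: C - P = S_0 * exp(-qT) - K * exp(-rT).
S_0 * exp(-qT) = 100.3200 * 1.00000000 = 100.32000000
K * exp(-rT) = 103.8400 * 0.96175071 = 99.86819364
P = C - S*exp(-qT) + K*exp(-rT)
P = 4.7228 - 100.32000000 + 99.86819364 = 4.2710


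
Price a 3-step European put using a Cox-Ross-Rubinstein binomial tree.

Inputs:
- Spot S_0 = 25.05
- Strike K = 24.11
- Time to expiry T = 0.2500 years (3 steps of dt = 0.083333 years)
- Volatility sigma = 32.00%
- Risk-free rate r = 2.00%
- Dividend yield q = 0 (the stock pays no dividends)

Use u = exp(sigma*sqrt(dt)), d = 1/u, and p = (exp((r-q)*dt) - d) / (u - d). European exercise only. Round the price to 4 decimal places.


dt = T/N = 0.083333
u = exp(sigma*sqrt(dt)) = 1.096777; d = 1/u = 0.911762
p = (exp((r-q)*dt) - d) / (u - d) = 0.485938
Discount per step: exp(-r*dt) = 0.998335
Stock lattice S(k, i) with i counting down-moves:
  k=0: S(0,0) = 25.0500
  k=1: S(1,0) = 27.4743; S(1,1) = 22.8396
  k=2: S(2,0) = 30.1332; S(2,1) = 25.0500; S(2,2) = 20.8243
  k=3: S(3,0) = 33.0494; S(3,1) = 27.4743; S(3,2) = 22.8396; S(3,3) = 18.9868
Terminal payoffs V(N, i) = max(K - S_T, 0):
  V(3,0) = 0.000000; V(3,1) = 0.000000; V(3,2) = 1.270356; V(3,3) = 5.123168
Backward induction: V(k, i) = exp(-r*dt) * [p * V(k+1, i) + (1-p) * V(k+1, i+1)].
  V(2,0) = exp(-r*dt) * [p*0.000000 + (1-p)*0.000000] = 0.000000
  V(2,1) = exp(-r*dt) * [p*0.000000 + (1-p)*1.270356] = 0.651954
  V(2,2) = exp(-r*dt) * [p*1.270356 + (1-p)*5.123168] = 3.245526
  V(1,0) = exp(-r*dt) * [p*0.000000 + (1-p)*0.651954] = 0.334587
  V(1,1) = exp(-r*dt) * [p*0.651954 + (1-p)*3.245526] = 1.981904
  V(0,0) = exp(-r*dt) * [p*0.334587 + (1-p)*1.981904] = 1.179442

Answer: Price = V(0,0) = 1.1794


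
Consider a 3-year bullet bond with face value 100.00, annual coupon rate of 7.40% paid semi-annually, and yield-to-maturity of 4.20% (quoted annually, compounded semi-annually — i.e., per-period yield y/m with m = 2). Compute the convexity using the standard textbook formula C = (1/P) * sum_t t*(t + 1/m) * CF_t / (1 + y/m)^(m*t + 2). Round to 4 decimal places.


Answer: Convexity = 8.9895

Derivation:
Coupon per period c = face * coupon_rate / m = 3.700000
Periods per year m = 2; per-period yield y/m = 0.021000
Number of cashflows N = 6
Cashflows (t years, CF_t, discount factor 1/(1+y/m)^(m*t), PV):
  t = 0.5000: CF_t = 3.700000, DF = 0.979432, PV = 3.623898
  t = 1.0000: CF_t = 3.700000, DF = 0.959287, PV = 3.549362
  t = 1.5000: CF_t = 3.700000, DF = 0.939556, PV = 3.476358
  t = 2.0000: CF_t = 3.700000, DF = 0.920231, PV = 3.404856
  t = 2.5000: CF_t = 3.700000, DF = 0.901304, PV = 3.334825
  t = 3.0000: CF_t = 103.700000, DF = 0.882766, PV = 91.542824
Price P = sum_t PV_t = 108.932122
Convexity numerator sum_t t*(t + 1/m) * CF_t / (1+y/m)^(m*t + 2):
  t = 0.5000: term = 1.738179
  t = 1.0000: term = 5.107284
  t = 1.5000: term = 10.004474
  t = 2.0000: term = 16.331169
  t = 2.5000: term = 23.992903
  t = 3.0000: term = 922.066235
Convexity = (1/P) * sum = 979.240244 / 108.932122 = 8.989453


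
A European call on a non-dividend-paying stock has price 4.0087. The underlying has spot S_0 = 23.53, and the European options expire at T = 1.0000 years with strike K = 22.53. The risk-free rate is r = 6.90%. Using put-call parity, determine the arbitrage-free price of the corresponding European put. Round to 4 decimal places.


Put-call parity: C - P = S_0 * exp(-qT) - K * exp(-rT).
S_0 * exp(-qT) = 23.5300 * 1.00000000 = 23.53000000
K * exp(-rT) = 22.5300 * 0.93332668 = 21.02785010
P = C - S*exp(-qT) + K*exp(-rT)
P = 4.0087 - 23.53000000 + 21.02785010 = 1.5066

Answer: Put price = 1.5066


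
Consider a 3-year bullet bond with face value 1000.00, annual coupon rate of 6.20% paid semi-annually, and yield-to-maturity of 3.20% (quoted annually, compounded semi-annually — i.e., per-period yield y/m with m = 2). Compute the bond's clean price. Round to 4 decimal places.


Coupon per period c = face * coupon_rate / m = 31.000000
Periods per year m = 2; per-period yield y/m = 0.016000
Number of cashflows N = 6
Cashflows (t years, CF_t, discount factor 1/(1+y/m)^(m*t), PV):
  t = 0.5000: CF_t = 31.000000, DF = 0.984252, PV = 30.511811
  t = 1.0000: CF_t = 31.000000, DF = 0.968752, PV = 30.031310
  t = 1.5000: CF_t = 31.000000, DF = 0.953496, PV = 29.558376
  t = 2.0000: CF_t = 31.000000, DF = 0.938480, PV = 29.092890
  t = 2.5000: CF_t = 31.000000, DF = 0.923701, PV = 28.634734
  t = 3.0000: CF_t = 1031.000000, DF = 0.909155, PV = 937.338418
Price P = sum_t PV_t = 1085.167539

Answer: Price = 1085.1675


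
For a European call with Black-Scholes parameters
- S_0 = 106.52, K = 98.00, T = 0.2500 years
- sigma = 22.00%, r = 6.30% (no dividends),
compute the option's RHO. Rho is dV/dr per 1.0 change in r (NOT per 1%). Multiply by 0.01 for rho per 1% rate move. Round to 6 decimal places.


Answer: Rho = 19.323552

Derivation:
d1 = 0.9560480207; d2 = 0.8460480207
phi(d1) = 0.2525988954; exp(-qT) = 1.0000000000; exp(-rT) = 0.9843733826
N(d2) = 0.8012370220
Rho = K*T*exp(-rT)*N(d2) = 98.0000 * 0.2500 * 0.9843733826 * 0.8012370220 = 19.323552


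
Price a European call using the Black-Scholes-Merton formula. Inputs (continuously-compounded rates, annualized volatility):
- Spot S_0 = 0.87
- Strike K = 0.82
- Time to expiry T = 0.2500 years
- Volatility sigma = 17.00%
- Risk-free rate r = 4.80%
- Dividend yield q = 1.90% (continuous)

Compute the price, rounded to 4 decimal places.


d1 = (ln(S/K) + (r - q + 0.5*sigma^2) * T) / (sigma * sqrt(T)) = 0.82413378
d2 = d1 - sigma * sqrt(T) = 0.73913378
exp(-rT) = 0.98807171; exp(-qT) = 0.99526126
C = S_0 * exp(-qT) * N(d1) - K * exp(-rT) * N(d2)
N(d1) = 0.79506823; N(d2) = 0.77008712
C = 0.8700 * 0.99526126 * 0.79506823 - 0.8200 * 0.98807171 * 0.77008712 = 0.0645

Answer: Price = 0.0645


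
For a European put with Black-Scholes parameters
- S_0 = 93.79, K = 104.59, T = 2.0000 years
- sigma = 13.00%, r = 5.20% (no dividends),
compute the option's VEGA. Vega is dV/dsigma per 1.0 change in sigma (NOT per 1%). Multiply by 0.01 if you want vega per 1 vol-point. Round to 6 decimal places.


Answer: Vega = 52.804417

Derivation:
d1 = 0.0647834684; d2 = -0.1190642947
phi(d1) = 0.3981059982; exp(-qT) = 1.0000000000; exp(-rT) = 0.9012252974
Vega = S * exp(-qT) * phi(d1) * sqrt(T) = 93.7900 * 1.0000000000 * 0.3981059982 * 1.4142135624 = 52.804417


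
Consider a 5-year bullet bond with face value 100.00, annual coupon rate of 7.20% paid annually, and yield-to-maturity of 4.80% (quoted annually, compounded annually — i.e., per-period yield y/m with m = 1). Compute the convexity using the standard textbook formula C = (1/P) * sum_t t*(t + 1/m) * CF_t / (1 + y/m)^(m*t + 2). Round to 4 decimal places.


Answer: Convexity = 23.0118

Derivation:
Coupon per period c = face * coupon_rate / m = 7.200000
Periods per year m = 1; per-period yield y/m = 0.048000
Number of cashflows N = 5
Cashflows (t years, CF_t, discount factor 1/(1+y/m)^(m*t), PV):
  t = 1.0000: CF_t = 7.200000, DF = 0.954198, PV = 6.870229
  t = 2.0000: CF_t = 7.200000, DF = 0.910495, PV = 6.555562
  t = 3.0000: CF_t = 7.200000, DF = 0.868793, PV = 6.255307
  t = 4.0000: CF_t = 7.200000, DF = 0.829001, PV = 5.968805
  t = 5.0000: CF_t = 107.200000, DF = 0.791031, PV = 84.798539
Price P = sum_t PV_t = 110.448442
Convexity numerator sum_t t*(t + 1/m) * CF_t / (1+y/m)^(m*t + 2):
  t = 1.0000: term = 12.510615
  t = 2.0000: term = 35.812828
  t = 3.0000: term = 68.345091
  t = 4.0000: term = 108.691303
  t = 5.0000: term = 2316.258689
Convexity = (1/P) * sum = 2541.618526 / 110.448442 = 23.011810


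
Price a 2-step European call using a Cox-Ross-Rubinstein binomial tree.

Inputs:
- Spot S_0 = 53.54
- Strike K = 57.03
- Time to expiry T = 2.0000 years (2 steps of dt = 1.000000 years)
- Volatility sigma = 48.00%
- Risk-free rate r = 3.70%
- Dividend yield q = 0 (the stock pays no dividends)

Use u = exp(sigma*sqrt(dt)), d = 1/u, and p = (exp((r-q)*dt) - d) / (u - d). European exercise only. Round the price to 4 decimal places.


dt = T/N = 1.000000
u = exp(sigma*sqrt(dt)) = 1.616074; d = 1/u = 0.618783
p = (exp((r-q)*dt) - d) / (u - d) = 0.420048
Discount per step: exp(-r*dt) = 0.963676
Stock lattice S(k, i) with i counting down-moves:
  k=0: S(0,0) = 53.5400
  k=1: S(1,0) = 86.5246; S(1,1) = 33.1297
  k=2: S(2,0) = 139.8302; S(2,1) = 53.5400; S(2,2) = 20.5001
Terminal payoffs V(N, i) = max(S_T - K, 0):
  V(2,0) = 82.800229; V(2,1) = 0.000000; V(2,2) = 0.000000
Backward induction: V(k, i) = exp(-r*dt) * [p * V(k+1, i) + (1-p) * V(k+1, i+1)].
  V(1,0) = exp(-r*dt) * [p*82.800229 + (1-p)*0.000000] = 33.516687
  V(1,1) = exp(-r*dt) * [p*0.000000 + (1-p)*0.000000] = 0.000000
  V(0,0) = exp(-r*dt) * [p*33.516687 + (1-p)*0.000000] = 13.567212

Answer: Price = V(0,0) = 13.5672


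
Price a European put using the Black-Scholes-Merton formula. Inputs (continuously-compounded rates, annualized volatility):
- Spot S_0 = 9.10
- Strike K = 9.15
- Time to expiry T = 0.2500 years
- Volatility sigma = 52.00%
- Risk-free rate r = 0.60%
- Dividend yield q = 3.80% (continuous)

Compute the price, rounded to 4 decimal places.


Answer: Price = 1.0011

Derivation:
d1 = (ln(S/K) + (r - q + 0.5*sigma^2) * T) / (sigma * sqrt(T)) = 0.07815590
d2 = d1 - sigma * sqrt(T) = -0.18184410
exp(-rT) = 0.99850112; exp(-qT) = 0.99054498
P = K * exp(-rT) * N(-d2) - S_0 * exp(-qT) * N(-d1)
N(-d1) = 0.46885202; N(-d2) = 0.57214746
P = 9.1500 * 0.99850112 * 0.57214746 - 9.1000 * 0.99054498 * 0.46885202 = 1.0011


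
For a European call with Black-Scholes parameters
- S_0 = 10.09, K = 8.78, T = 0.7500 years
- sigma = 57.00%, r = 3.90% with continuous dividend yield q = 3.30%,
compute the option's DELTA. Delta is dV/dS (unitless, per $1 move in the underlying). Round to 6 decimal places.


Answer: Delta = 0.687368

Derivation:
d1 = 0.5376567833; d2 = 0.0440223031
phi(d1) = 0.3452536407; exp(-qT) = 0.9755537700; exp(-rT) = 0.9711736407
N(d1) = 0.7045929898
Delta = exp(-qT) * N(d1) = 0.9755537700 * 0.7045929898 = 0.687368


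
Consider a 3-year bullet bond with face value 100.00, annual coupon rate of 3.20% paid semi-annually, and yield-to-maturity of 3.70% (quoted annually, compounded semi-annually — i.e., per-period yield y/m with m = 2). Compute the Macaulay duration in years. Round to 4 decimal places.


Coupon per period c = face * coupon_rate / m = 1.600000
Periods per year m = 2; per-period yield y/m = 0.018500
Number of cashflows N = 6
Cashflows (t years, CF_t, discount factor 1/(1+y/m)^(m*t), PV):
  t = 0.5000: CF_t = 1.600000, DF = 0.981836, PV = 1.570938
  t = 1.0000: CF_t = 1.600000, DF = 0.964002, PV = 1.542403
  t = 1.5000: CF_t = 1.600000, DF = 0.946492, PV = 1.514387
  t = 2.0000: CF_t = 1.600000, DF = 0.929300, PV = 1.486880
  t = 2.5000: CF_t = 1.600000, DF = 0.912420, PV = 1.459872
  t = 3.0000: CF_t = 101.600000, DF = 0.895847, PV = 91.018046
Price P = sum_t PV_t = 98.592526
Macaulay numerator sum_t t * PV_t:
  t * PV_t at t = 0.5000: 0.785469
  t * PV_t at t = 1.0000: 1.542403
  t * PV_t at t = 1.5000: 2.271581
  t * PV_t at t = 2.0000: 2.973760
  t * PV_t at t = 2.5000: 3.649680
  t * PV_t at t = 3.0000: 273.054138
Macaulay duration D = (sum_t t * PV_t) / P = 284.277031 / 98.592526 = 2.883353

Answer: Macaulay duration = 2.8834 years


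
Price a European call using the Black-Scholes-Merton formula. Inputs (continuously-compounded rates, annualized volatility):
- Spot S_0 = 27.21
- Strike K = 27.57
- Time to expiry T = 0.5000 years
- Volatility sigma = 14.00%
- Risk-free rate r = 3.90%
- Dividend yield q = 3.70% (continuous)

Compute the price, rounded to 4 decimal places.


Answer: Price = 0.9057

Derivation:
d1 = (ln(S/K) + (r - q + 0.5*sigma^2) * T) / (sigma * sqrt(T)) = -0.07317214
d2 = d1 - sigma * sqrt(T) = -0.17216709
exp(-rT) = 0.98068890; exp(-qT) = 0.98167007
C = S_0 * exp(-qT) * N(d1) - K * exp(-rT) * N(d2)
N(d1) = 0.47083457; N(d2) = 0.43165309
C = 27.2100 * 0.98167007 * 0.47083457 - 27.5700 * 0.98068890 * 0.43165309 = 0.9057


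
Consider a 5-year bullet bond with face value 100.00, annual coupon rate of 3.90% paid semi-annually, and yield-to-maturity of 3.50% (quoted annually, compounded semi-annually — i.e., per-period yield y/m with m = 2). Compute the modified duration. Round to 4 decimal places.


Answer: Modified duration = 4.5163

Derivation:
Coupon per period c = face * coupon_rate / m = 1.950000
Periods per year m = 2; per-period yield y/m = 0.017500
Number of cashflows N = 10
Cashflows (t years, CF_t, discount factor 1/(1+y/m)^(m*t), PV):
  t = 0.5000: CF_t = 1.950000, DF = 0.982801, PV = 1.916462
  t = 1.0000: CF_t = 1.950000, DF = 0.965898, PV = 1.883501
  t = 1.5000: CF_t = 1.950000, DF = 0.949285, PV = 1.851106
  t = 2.0000: CF_t = 1.950000, DF = 0.932959, PV = 1.819269
  t = 2.5000: CF_t = 1.950000, DF = 0.916913, PV = 1.787979
  t = 3.0000: CF_t = 1.950000, DF = 0.901143, PV = 1.757228
  t = 3.5000: CF_t = 1.950000, DF = 0.885644, PV = 1.727005
  t = 4.0000: CF_t = 1.950000, DF = 0.870412, PV = 1.697303
  t = 4.5000: CF_t = 1.950000, DF = 0.855441, PV = 1.668111
  t = 5.0000: CF_t = 101.950000, DF = 0.840729, PV = 85.712281
Price P = sum_t PV_t = 101.820245
First compute Macaulay numerator sum_t t * PV_t:
  t * PV_t at t = 0.5000: 0.958231
  t * PV_t at t = 1.0000: 1.883501
  t * PV_t at t = 1.5000: 2.776659
  t * PV_t at t = 2.0000: 3.638538
  t * PV_t at t = 2.5000: 4.469949
  t * PV_t at t = 3.0000: 5.271684
  t * PV_t at t = 3.5000: 6.044519
  t * PV_t at t = 4.0000: 6.789210
  t * PV_t at t = 4.5000: 7.506498
  t * PV_t at t = 5.0000: 428.561403
Macaulay duration D = 467.900192 / 101.820245 = 4.595355
Modified duration = D / (1 + y/m) = 4.595355 / (1 + 0.017500) = 4.516320


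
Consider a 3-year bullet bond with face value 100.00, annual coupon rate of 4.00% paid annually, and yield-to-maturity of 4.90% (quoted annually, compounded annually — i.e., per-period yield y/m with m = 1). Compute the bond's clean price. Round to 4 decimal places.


Coupon per period c = face * coupon_rate / m = 4.000000
Periods per year m = 1; per-period yield y/m = 0.049000
Number of cashflows N = 3
Cashflows (t years, CF_t, discount factor 1/(1+y/m)^(m*t), PV):
  t = 1.0000: CF_t = 4.000000, DF = 0.953289, PV = 3.813155
  t = 2.0000: CF_t = 4.000000, DF = 0.908760, PV = 3.635038
  t = 3.0000: CF_t = 104.000000, DF = 0.866310, PV = 90.096283
Price P = sum_t PV_t = 97.544477

Answer: Price = 97.5445


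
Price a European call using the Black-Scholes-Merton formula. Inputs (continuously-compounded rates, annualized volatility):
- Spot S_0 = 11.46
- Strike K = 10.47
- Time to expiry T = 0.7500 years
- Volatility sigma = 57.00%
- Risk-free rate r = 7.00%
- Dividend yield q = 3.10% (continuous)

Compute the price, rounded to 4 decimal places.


d1 = (ln(S/K) + (r - q + 0.5*sigma^2) * T) / (sigma * sqrt(T)) = 0.48909911
d2 = d1 - sigma * sqrt(T) = -0.00453537
exp(-rT) = 0.94885432; exp(-qT) = 0.97701820
C = S_0 * exp(-qT) * N(d1) - K * exp(-rT) * N(d2)
N(d1) = 0.68761424; N(d2) = 0.49819066
C = 11.4600 * 0.97701820 * 0.68761424 - 10.4700 * 0.94885432 * 0.49819066 = 2.7497

Answer: Price = 2.7497


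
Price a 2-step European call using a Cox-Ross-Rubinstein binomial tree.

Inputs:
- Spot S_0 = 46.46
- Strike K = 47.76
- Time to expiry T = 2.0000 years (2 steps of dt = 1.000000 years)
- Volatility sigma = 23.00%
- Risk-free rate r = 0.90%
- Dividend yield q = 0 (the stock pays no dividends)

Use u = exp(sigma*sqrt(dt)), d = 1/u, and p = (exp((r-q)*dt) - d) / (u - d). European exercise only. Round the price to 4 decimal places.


dt = T/N = 1.000000
u = exp(sigma*sqrt(dt)) = 1.258600; d = 1/u = 0.794534
p = (exp((r-q)*dt) - d) / (u - d) = 0.462233
Discount per step: exp(-r*dt) = 0.991040
Stock lattice S(k, i) with i counting down-moves:
  k=0: S(0,0) = 46.4600
  k=1: S(1,0) = 58.4746; S(1,1) = 36.9140
  k=2: S(2,0) = 73.5961; S(2,1) = 46.4600; S(2,2) = 29.3294
Terminal payoffs V(N, i) = max(S_T - K, 0):
  V(2,0) = 25.836077; V(2,1) = 0.000000; V(2,2) = 0.000000
Backward induction: V(k, i) = exp(-r*dt) * [p * V(k+1, i) + (1-p) * V(k+1, i+1)].
  V(1,0) = exp(-r*dt) * [p*25.836077 + (1-p)*0.000000] = 11.835301
  V(1,1) = exp(-r*dt) * [p*0.000000 + (1-p)*0.000000] = 0.000000
  V(0,0) = exp(-r*dt) * [p*11.835301 + (1-p)*0.000000] = 5.421657

Answer: Price = V(0,0) = 5.4217


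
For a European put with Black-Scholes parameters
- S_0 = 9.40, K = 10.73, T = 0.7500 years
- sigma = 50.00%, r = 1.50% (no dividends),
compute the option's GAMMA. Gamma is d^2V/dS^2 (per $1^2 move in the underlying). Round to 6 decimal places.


d1 = -0.0631248627; d2 = -0.4961375646
phi(d1) = 0.3981482294; exp(-qT) = 1.0000000000; exp(-rT) = 0.9888130446
Gamma = exp(-qT) * phi(d1) / (S * sigma * sqrt(T)) = 1.0000000000 * 0.3981482294 / (9.4000 * 0.5000 * 0.8660254038) = 0.097817

Answer: Gamma = 0.097817


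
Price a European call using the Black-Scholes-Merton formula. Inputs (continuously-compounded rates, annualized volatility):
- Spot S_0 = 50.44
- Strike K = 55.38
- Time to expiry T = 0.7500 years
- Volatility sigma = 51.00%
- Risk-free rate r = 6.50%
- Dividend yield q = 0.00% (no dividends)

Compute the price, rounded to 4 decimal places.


Answer: Price = 7.9102

Derivation:
d1 = (ln(S/K) + (r - q + 0.5*sigma^2) * T) / (sigma * sqrt(T)) = 0.11966658
d2 = d1 - sigma * sqrt(T) = -0.32200637
exp(-rT) = 0.95241920; exp(-qT) = 1.00000000
C = S_0 * exp(-qT) * N(d1) - K * exp(-rT) * N(d2)
N(d1) = 0.54762636; N(d2) = 0.37372393
C = 50.4400 * 1.00000000 * 0.54762636 - 55.3800 * 0.95241920 * 0.37372393 = 7.9102


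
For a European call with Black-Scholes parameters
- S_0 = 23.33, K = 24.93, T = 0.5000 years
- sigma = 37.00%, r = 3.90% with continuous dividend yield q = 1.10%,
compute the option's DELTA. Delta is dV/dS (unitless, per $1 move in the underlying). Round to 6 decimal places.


Answer: Delta = 0.469821

Derivation:
d1 = -0.0692078335; d2 = -0.3308373425
phi(d1) = 0.3979880118; exp(-qT) = 0.9945150973; exp(-rT) = 0.9806888952
N(d1) = 0.4724120939
Delta = exp(-qT) * N(d1) = 0.9945150973 * 0.4724120939 = 0.469821


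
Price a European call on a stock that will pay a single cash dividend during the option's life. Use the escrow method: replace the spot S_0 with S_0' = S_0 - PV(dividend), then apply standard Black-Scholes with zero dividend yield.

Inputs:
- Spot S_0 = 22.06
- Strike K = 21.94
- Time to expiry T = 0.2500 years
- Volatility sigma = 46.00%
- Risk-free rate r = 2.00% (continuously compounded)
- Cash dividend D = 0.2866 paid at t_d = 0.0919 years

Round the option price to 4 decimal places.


Answer: Price = 1.9679

Derivation:
PV(D) = D * exp(-r * t_d) = 0.2866 * 0.99816369 = 0.28607371
S_0' = S_0 - PV(D) = 22.0600 - 0.28607371 = 21.77392629
d1 = (ln(S_0'/K) + (r + sigma^2/2)*T) / (sigma*sqrt(T)) = 0.10370329
d2 = d1 - sigma*sqrt(T) = -0.12629671
exp(-rT) = 0.99501248
N(d1) = 0.54129759; N(d2) = 0.44974853
C = S_0' * N(d1) - K * exp(-rT) * N(d2) = 21.77392629 * 0.54129759 - 21.9400 * 0.99501248 * 0.44974853 = 1.9679


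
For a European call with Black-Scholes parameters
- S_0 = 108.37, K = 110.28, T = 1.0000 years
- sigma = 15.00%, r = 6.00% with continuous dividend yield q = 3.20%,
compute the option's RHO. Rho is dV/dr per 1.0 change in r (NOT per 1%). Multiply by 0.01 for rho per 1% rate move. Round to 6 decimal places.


Answer: Rho = 51.729662

Derivation:
d1 = 0.1451914119; d2 = -0.0048085881
phi(d1) = 0.3947594029; exp(-qT) = 0.9685065821; exp(-rT) = 0.9417645336
N(d2) = 0.4980816583
Rho = K*T*exp(-rT)*N(d2) = 110.2800 * 1.0000 * 0.9417645336 * 0.4980816583 = 51.729662


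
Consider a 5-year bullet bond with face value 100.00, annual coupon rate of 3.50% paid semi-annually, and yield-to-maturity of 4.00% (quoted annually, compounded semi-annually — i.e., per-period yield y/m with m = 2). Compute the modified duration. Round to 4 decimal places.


Answer: Modified duration = 4.5344

Derivation:
Coupon per period c = face * coupon_rate / m = 1.750000
Periods per year m = 2; per-period yield y/m = 0.020000
Number of cashflows N = 10
Cashflows (t years, CF_t, discount factor 1/(1+y/m)^(m*t), PV):
  t = 0.5000: CF_t = 1.750000, DF = 0.980392, PV = 1.715686
  t = 1.0000: CF_t = 1.750000, DF = 0.961169, PV = 1.682045
  t = 1.5000: CF_t = 1.750000, DF = 0.942322, PV = 1.649064
  t = 2.0000: CF_t = 1.750000, DF = 0.923845, PV = 1.616729
  t = 2.5000: CF_t = 1.750000, DF = 0.905731, PV = 1.585029
  t = 3.0000: CF_t = 1.750000, DF = 0.887971, PV = 1.553950
  t = 3.5000: CF_t = 1.750000, DF = 0.870560, PV = 1.523480
  t = 4.0000: CF_t = 1.750000, DF = 0.853490, PV = 1.493608
  t = 4.5000: CF_t = 1.750000, DF = 0.836755, PV = 1.464322
  t = 5.0000: CF_t = 101.750000, DF = 0.820348, PV = 83.470440
Price P = sum_t PV_t = 97.754354
First compute Macaulay numerator sum_t t * PV_t:
  t * PV_t at t = 0.5000: 0.857843
  t * PV_t at t = 1.0000: 1.682045
  t * PV_t at t = 1.5000: 2.473596
  t * PV_t at t = 2.0000: 3.233459
  t * PV_t at t = 2.5000: 3.962572
  t * PV_t at t = 3.0000: 4.661850
  t * PV_t at t = 3.5000: 5.332181
  t * PV_t at t = 4.0000: 5.974433
  t * PV_t at t = 4.5000: 6.589448
  t * PV_t at t = 5.0000: 417.352198
Macaulay duration D = 452.119625 / 97.754354 = 4.625059
Modified duration = D / (1 + y/m) = 4.625059 / (1 + 0.020000) = 4.534371


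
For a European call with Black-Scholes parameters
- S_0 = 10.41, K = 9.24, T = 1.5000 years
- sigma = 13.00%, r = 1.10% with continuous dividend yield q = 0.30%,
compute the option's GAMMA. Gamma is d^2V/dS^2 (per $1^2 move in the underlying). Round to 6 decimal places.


d1 = 0.9037988886; d2 = 0.7445820554
phi(d1) = 0.2651751445; exp(-qT) = 0.9955101098; exp(-rT) = 0.9836353794
Gamma = exp(-qT) * phi(d1) / (S * sigma * sqrt(T)) = 0.9955101098 * 0.2651751445 / (10.4100 * 0.1300 * 1.2247448714) = 0.159272

Answer: Gamma = 0.159272


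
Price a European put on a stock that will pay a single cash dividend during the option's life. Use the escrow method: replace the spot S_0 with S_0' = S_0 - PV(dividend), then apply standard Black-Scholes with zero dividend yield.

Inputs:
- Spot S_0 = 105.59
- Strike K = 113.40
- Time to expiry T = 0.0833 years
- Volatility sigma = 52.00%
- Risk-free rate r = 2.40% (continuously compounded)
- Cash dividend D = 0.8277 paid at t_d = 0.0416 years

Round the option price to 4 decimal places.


PV(D) = D * exp(-r * t_d) = 0.8277 * 0.99900210 = 0.82687404
S_0' = S_0 - PV(D) = 105.5900 - 0.82687404 = 104.76312596
d1 = (ln(S_0'/K) + (r + sigma^2/2)*T) / (sigma*sqrt(T)) = -0.43948370
d2 = d1 - sigma*sqrt(T) = -0.58956474
exp(-rT) = 0.99800280
N(-d1) = 0.66984445; N(-d2) = 0.72225875
P = K * exp(-rT) * N(-d2) - S_0' * N(-d1) = 113.4000 * 0.99800280 * 0.72225875 - 104.76312596 * 0.66984445 = 11.5656

Answer: Price = 11.5656


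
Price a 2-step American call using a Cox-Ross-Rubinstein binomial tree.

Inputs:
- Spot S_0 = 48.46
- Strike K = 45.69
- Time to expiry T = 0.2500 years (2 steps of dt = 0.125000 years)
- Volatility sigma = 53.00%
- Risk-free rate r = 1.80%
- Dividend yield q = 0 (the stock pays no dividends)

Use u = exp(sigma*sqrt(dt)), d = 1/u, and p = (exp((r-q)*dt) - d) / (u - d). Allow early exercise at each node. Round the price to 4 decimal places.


dt = T/N = 0.125000
u = exp(sigma*sqrt(dt)) = 1.206089; d = 1/u = 0.829126
p = (exp((r-q)*dt) - d) / (u - d) = 0.459266
Discount per step: exp(-r*dt) = 0.997753
Stock lattice S(k, i) with i counting down-moves:
  k=0: S(0,0) = 48.4600
  k=1: S(1,0) = 58.4471; S(1,1) = 40.1794
  k=2: S(2,0) = 70.4924; S(2,1) = 48.4600; S(2,2) = 33.3138
Terminal payoffs V(N, i) = max(S_T - K, 0):
  V(2,0) = 24.802429; V(2,1) = 2.770000; V(2,2) = 0.000000
Backward induction: V(k, i) = exp(-r*dt) * [p * V(k+1, i) + (1-p) * V(k+1, i+1)]; then take max(V_cont, immediate exercise) for American.
  V(1,0) = exp(-r*dt) * [p*24.802429 + (1-p)*2.770000] = 12.859783; exercise = 12.757097; V(1,0) = max -> 12.859783
  V(1,1) = exp(-r*dt) * [p*2.770000 + (1-p)*0.000000] = 1.269308; exercise = 0.000000; V(1,1) = max -> 1.269308
  V(0,0) = exp(-r*dt) * [p*12.859783 + (1-p)*1.269308] = 6.577606; exercise = 2.770000; V(0,0) = max -> 6.577606

Answer: Price = V(0,0) = 6.5776


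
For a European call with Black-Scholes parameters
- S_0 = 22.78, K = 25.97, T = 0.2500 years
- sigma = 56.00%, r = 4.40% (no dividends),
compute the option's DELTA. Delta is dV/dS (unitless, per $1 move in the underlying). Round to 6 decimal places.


Answer: Delta = 0.386374

Derivation:
d1 = -0.2887823845; d2 = -0.5687823845
phi(d1) = 0.3826493800; exp(-qT) = 1.0000000000; exp(-rT) = 0.9890602788
N(d1) = 0.3863739566
Delta = exp(-qT) * N(d1) = 1.0000000000 * 0.3863739566 = 0.386374


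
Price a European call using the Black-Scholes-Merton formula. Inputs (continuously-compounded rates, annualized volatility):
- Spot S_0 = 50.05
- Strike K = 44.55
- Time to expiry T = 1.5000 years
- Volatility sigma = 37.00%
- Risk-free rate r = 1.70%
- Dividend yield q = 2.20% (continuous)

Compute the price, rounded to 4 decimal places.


Answer: Price = 10.9631

Derivation:
d1 = (ln(S/K) + (r - q + 0.5*sigma^2) * T) / (sigma * sqrt(T)) = 0.46691545
d2 = d1 - sigma * sqrt(T) = 0.01375985
exp(-rT) = 0.97482238; exp(-qT) = 0.96753856
C = S_0 * exp(-qT) * N(d1) - K * exp(-rT) * N(d2)
N(d1) = 0.67971981; N(d2) = 0.50548921
C = 50.0500 * 0.96753856 * 0.67971981 - 44.5500 * 0.97482238 * 0.50548921 = 10.9631


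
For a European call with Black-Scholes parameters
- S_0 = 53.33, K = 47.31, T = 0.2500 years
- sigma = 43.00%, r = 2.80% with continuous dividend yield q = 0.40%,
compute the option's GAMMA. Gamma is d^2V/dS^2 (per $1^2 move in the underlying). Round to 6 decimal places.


d1 = 0.6925108603; d2 = 0.4775108603
phi(d1) = 0.3138863884; exp(-qT) = 0.9990004998; exp(-rT) = 0.9930244429
Gamma = exp(-qT) * phi(d1) / (S * sigma * sqrt(T)) = 0.9990004998 * 0.3138863884 / (53.3300 * 0.4300 * 0.5000000000) = 0.027348

Answer: Gamma = 0.027348


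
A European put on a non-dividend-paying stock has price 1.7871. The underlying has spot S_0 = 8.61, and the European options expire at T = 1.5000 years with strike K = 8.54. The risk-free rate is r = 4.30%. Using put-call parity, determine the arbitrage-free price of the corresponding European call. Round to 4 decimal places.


Answer: Call price = 2.3905

Derivation:
Put-call parity: C - P = S_0 * exp(-qT) - K * exp(-rT).
S_0 * exp(-qT) = 8.6100 * 1.00000000 = 8.61000000
K * exp(-rT) = 8.5400 * 0.93753611 = 8.00655842
C = P + S*exp(-qT) - K*exp(-rT)
C = 1.7871 + 8.61000000 - 8.00655842 = 2.3905


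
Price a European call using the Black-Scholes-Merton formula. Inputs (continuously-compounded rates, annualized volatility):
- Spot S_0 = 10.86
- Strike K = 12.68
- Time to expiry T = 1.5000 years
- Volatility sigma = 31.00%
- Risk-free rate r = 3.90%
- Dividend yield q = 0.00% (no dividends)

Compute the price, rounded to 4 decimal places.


Answer: Price = 1.2225

Derivation:
d1 = (ln(S/K) + (r - q + 0.5*sigma^2) * T) / (sigma * sqrt(T)) = -0.06417303
d2 = d1 - sigma * sqrt(T) = -0.44384394
exp(-rT) = 0.94317824; exp(-qT) = 1.00000000
C = S_0 * exp(-qT) * N(d1) - K * exp(-rT) * N(d2)
N(d1) = 0.47441622; N(d2) = 0.32857771
C = 10.8600 * 1.00000000 * 0.47441622 - 12.6800 * 0.94317824 * 0.32857771 = 1.2225


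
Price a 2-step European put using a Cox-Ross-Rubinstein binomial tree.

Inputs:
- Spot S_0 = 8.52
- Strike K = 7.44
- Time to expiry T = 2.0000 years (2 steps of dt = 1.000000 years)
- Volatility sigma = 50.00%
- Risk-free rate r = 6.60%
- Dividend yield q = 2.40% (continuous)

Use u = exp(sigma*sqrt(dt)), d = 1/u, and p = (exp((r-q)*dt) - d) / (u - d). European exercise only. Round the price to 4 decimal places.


Answer: Price = V(0,0) = 1.2750

Derivation:
dt = T/N = 1.000000
u = exp(sigma*sqrt(dt)) = 1.648721; d = 1/u = 0.606531
p = (exp((r-q)*dt) - d) / (u - d) = 0.418699
Discount per step: exp(-r*dt) = 0.936131
Stock lattice S(k, i) with i counting down-moves:
  k=0: S(0,0) = 8.5200
  k=1: S(1,0) = 14.0471; S(1,1) = 5.1676
  k=2: S(2,0) = 23.1598; S(2,1) = 8.5200; S(2,2) = 3.1343
Terminal payoffs V(N, i) = max(K - S_T, 0):
  V(2,0) = 0.000000; V(2,1) = 0.000000; V(2,2) = 4.305667
Backward induction: V(k, i) = exp(-r*dt) * [p * V(k+1, i) + (1-p) * V(k+1, i+1)].
  V(1,0) = exp(-r*dt) * [p*0.000000 + (1-p)*0.000000] = 0.000000
  V(1,1) = exp(-r*dt) * [p*0.000000 + (1-p)*4.305667] = 2.343033
  V(0,0) = exp(-r*dt) * [p*0.000000 + (1-p)*2.343033] = 1.275018


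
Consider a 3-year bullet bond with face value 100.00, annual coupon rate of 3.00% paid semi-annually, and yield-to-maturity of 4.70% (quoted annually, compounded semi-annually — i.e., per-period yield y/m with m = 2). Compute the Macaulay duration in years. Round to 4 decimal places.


Coupon per period c = face * coupon_rate / m = 1.500000
Periods per year m = 2; per-period yield y/m = 0.023500
Number of cashflows N = 6
Cashflows (t years, CF_t, discount factor 1/(1+y/m)^(m*t), PV):
  t = 0.5000: CF_t = 1.500000, DF = 0.977040, PV = 1.465559
  t = 1.0000: CF_t = 1.500000, DF = 0.954606, PV = 1.431909
  t = 1.5000: CF_t = 1.500000, DF = 0.932688, PV = 1.399032
  t = 2.0000: CF_t = 1.500000, DF = 0.911273, PV = 1.366910
  t = 2.5000: CF_t = 1.500000, DF = 0.890350, PV = 1.335525
  t = 3.0000: CF_t = 101.500000, DF = 0.869907, PV = 88.295579
Price P = sum_t PV_t = 95.294515
Macaulay numerator sum_t t * PV_t:
  t * PV_t at t = 0.5000: 0.732780
  t * PV_t at t = 1.0000: 1.431909
  t * PV_t at t = 1.5000: 2.098548
  t * PV_t at t = 2.0000: 2.733820
  t * PV_t at t = 2.5000: 3.338813
  t * PV_t at t = 3.0000: 264.886738
Macaulay duration D = (sum_t t * PV_t) / P = 275.222608 / 95.294515 = 2.888126

Answer: Macaulay duration = 2.8881 years


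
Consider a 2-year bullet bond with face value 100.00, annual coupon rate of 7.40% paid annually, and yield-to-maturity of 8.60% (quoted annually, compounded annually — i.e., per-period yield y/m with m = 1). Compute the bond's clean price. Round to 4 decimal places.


Coupon per period c = face * coupon_rate / m = 7.400000
Periods per year m = 1; per-period yield y/m = 0.086000
Number of cashflows N = 2
Cashflows (t years, CF_t, discount factor 1/(1+y/m)^(m*t), PV):
  t = 1.0000: CF_t = 7.400000, DF = 0.920810, PV = 6.813996
  t = 2.0000: CF_t = 107.400000, DF = 0.847892, PV = 91.063561
Price P = sum_t PV_t = 97.877558

Answer: Price = 97.8776


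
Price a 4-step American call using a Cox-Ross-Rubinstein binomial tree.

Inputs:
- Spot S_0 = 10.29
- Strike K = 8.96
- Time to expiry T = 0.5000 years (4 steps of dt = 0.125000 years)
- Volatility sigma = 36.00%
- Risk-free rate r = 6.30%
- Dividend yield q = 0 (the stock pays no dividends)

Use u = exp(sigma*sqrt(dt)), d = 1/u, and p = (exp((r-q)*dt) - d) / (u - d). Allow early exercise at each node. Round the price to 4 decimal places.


dt = T/N = 0.125000
u = exp(sigma*sqrt(dt)) = 1.135734; d = 1/u = 0.880488
p = (exp((r-q)*dt) - d) / (u - d) = 0.499197
Discount per step: exp(-r*dt) = 0.992156
Stock lattice S(k, i) with i counting down-moves:
  k=0: S(0,0) = 10.2900
  k=1: S(1,0) = 11.6867; S(1,1) = 9.0602
  k=2: S(2,0) = 13.2730; S(2,1) = 10.2900; S(2,2) = 7.9774
  k=3: S(3,0) = 15.0746; S(3,1) = 11.6867; S(3,2) = 9.0602; S(3,3) = 7.0240
  k=4: S(4,0) = 17.1207; S(4,1) = 13.2730; S(4,2) = 10.2900; S(4,3) = 7.9774; S(4,4) = 6.1846
Terminal payoffs V(N, i) = max(S_T - K, 0):
  V(4,0) = 8.160720; V(4,1) = 4.312988; V(4,2) = 1.330000; V(4,3) = 0.000000; V(4,4) = 0.000000
Backward induction: V(k, i) = exp(-r*dt) * [p * V(k+1, i) + (1-p) * V(k+1, i+1)]; then take max(V_cont, immediate exercise) for American.
  V(3,0) = exp(-r*dt) * [p*8.160720 + (1-p)*4.312988] = 6.184868; exercise = 6.114585; V(3,0) = max -> 6.184868
  V(3,1) = exp(-r*dt) * [p*4.312988 + (1-p)*1.330000] = 2.796987; exercise = 2.726704; V(3,1) = max -> 2.796987
  V(3,2) = exp(-r*dt) * [p*1.330000 + (1-p)*0.000000] = 0.658725; exercise = 0.100219; V(3,2) = max -> 0.658725
  V(3,3) = exp(-r*dt) * [p*0.000000 + (1-p)*0.000000] = 0.000000; exercise = 0.000000; V(3,3) = max -> 0.000000
  V(2,0) = exp(-r*dt) * [p*6.184868 + (1-p)*2.796987] = 4.453002; exercise = 4.312988; V(2,0) = max -> 4.453002
  V(2,1) = exp(-r*dt) * [p*2.796987 + (1-p)*0.658725] = 1.712600; exercise = 1.330000; V(2,1) = max -> 1.712600
  V(2,2) = exp(-r*dt) * [p*0.658725 + (1-p)*0.000000] = 0.326254; exercise = 0.000000; V(2,2) = max -> 0.326254
  V(1,0) = exp(-r*dt) * [p*4.453002 + (1-p)*1.712600] = 3.056437; exercise = 2.726704; V(1,0) = max -> 3.056437
  V(1,1) = exp(-r*dt) * [p*1.712600 + (1-p)*0.326254] = 1.010327; exercise = 0.100219; V(1,1) = max -> 1.010327
  V(0,0) = exp(-r*dt) * [p*3.056437 + (1-p)*1.010327] = 2.015803; exercise = 1.330000; V(0,0) = max -> 2.015803

Answer: Price = V(0,0) = 2.0158


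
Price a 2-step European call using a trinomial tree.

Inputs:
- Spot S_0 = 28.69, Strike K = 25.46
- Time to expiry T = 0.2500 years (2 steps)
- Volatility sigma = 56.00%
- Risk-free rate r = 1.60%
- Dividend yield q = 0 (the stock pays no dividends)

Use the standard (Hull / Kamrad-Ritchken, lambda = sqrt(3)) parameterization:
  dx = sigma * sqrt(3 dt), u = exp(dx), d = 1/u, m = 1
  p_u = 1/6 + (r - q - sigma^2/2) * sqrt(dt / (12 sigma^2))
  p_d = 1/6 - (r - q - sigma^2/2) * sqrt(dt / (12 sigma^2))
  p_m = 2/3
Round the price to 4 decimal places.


dt = T/N = 0.125000; dx = sigma*sqrt(3*dt) = 0.342929
u = exp(dx) = 1.409068; d = 1/u = 0.709689
p_u = 0.141005, p_m = 0.666667, p_d = 0.192328
Discount per step: exp(-r*dt) = 0.998002
Stock lattice S(k, j) with j the centered position index:
  k=0: S(0,+0) = 28.6900
  k=1: S(1,-1) = 20.3610; S(1,+0) = 28.6900; S(1,+1) = 40.4262
  k=2: S(2,-2) = 14.4500; S(2,-1) = 20.3610; S(2,+0) = 28.6900; S(2,+1) = 40.4262; S(2,+2) = 56.9632
Terminal payoffs V(N, j) = max(S_T - K, 0):
  V(2,-2) = 0.000000; V(2,-1) = 0.000000; V(2,+0) = 3.230000; V(2,+1) = 14.966164; V(2,+2) = 31.503218
Backward induction: V(k, j) = exp(-r*dt) * [p_u * V(k+1, j+1) + p_m * V(k+1, j) + p_d * V(k+1, j-1)]
  V(1,-1) = exp(-r*dt) * [p_u*3.230000 + p_m*0.000000 + p_d*0.000000] = 0.454537
  V(1,+0) = exp(-r*dt) * [p_u*14.966164 + p_m*3.230000 + p_d*0.000000] = 4.255124
  V(1,+1) = exp(-r*dt) * [p_u*31.503218 + p_m*14.966164 + p_d*3.230000] = 15.010733
  V(0,+0) = exp(-r*dt) * [p_u*15.010733 + p_m*4.255124 + p_d*0.454537] = 5.030691

Answer: Price = V(0,0) = 5.0307


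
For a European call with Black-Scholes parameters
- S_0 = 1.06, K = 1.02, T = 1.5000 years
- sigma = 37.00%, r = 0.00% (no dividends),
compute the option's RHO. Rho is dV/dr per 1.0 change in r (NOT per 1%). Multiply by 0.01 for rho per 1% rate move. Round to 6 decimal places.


Answer: Rho = 0.678802

Derivation:
d1 = 0.3114631709; d2 = -0.1416924315
phi(d1) = 0.3800535228; exp(-qT) = 1.0000000000; exp(-rT) = 1.0000000000
N(d2) = 0.4436614767
Rho = K*T*exp(-rT)*N(d2) = 1.0200 * 1.5000 * 1.0000000000 * 0.4436614767 = 0.678802


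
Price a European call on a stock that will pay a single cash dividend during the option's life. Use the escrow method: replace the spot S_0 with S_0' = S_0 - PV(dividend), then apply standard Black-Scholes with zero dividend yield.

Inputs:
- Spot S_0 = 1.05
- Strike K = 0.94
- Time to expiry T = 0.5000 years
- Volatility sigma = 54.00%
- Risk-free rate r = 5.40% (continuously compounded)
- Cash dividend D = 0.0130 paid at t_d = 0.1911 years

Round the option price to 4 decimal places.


Answer: Price = 0.2167

Derivation:
PV(D) = D * exp(-r * t_d) = 0.0130 * 0.98973366 = 0.01286654
S_0' = S_0 - PV(D) = 1.0500 - 0.01286654 = 1.03713346
d1 = (ln(S_0'/K) + (r + sigma^2/2)*T) / (sigma*sqrt(T)) = 0.51916310
d2 = d1 - sigma*sqrt(T) = 0.13732544
exp(-rT) = 0.97336124
N(d1) = 0.69817650; N(d2) = 0.55461322
C = S_0' * N(d1) - K * exp(-rT) * N(d2) = 1.03713346 * 0.69817650 - 0.9400 * 0.97336124 * 0.55461322 = 0.2167


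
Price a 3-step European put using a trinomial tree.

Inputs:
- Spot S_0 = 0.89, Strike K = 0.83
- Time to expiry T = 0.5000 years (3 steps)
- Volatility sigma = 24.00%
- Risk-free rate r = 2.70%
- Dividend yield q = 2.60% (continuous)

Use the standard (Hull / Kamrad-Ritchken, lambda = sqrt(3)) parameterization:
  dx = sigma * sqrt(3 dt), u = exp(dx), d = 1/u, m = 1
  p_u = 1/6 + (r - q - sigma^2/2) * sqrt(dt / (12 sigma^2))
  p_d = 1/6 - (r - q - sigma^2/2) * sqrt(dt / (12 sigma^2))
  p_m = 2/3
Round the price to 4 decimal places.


Answer: Price = V(0,0) = 0.0342

Derivation:
dt = T/N = 0.166667; dx = sigma*sqrt(3*dt) = 0.169706
u = exp(dx) = 1.184956; d = 1/u = 0.843913
p_u = 0.153016, p_m = 0.666667, p_d = 0.180318
Discount per step: exp(-r*dt) = 0.995510
Stock lattice S(k, j) with j the centered position index:
  k=0: S(0,+0) = 0.8900
  k=1: S(1,-1) = 0.7511; S(1,+0) = 0.8900; S(1,+1) = 1.0546
  k=2: S(2,-2) = 0.6338; S(2,-1) = 0.7511; S(2,+0) = 0.8900; S(2,+1) = 1.0546; S(2,+2) = 1.2497
  k=3: S(3,-3) = 0.5349; S(3,-2) = 0.6338; S(3,-1) = 0.7511; S(3,+0) = 0.8900; S(3,+1) = 1.0546; S(3,+2) = 1.2497; S(3,+3) = 1.4808
Terminal payoffs V(N, j) = max(K - S_T, 0):
  V(3,-3) = 0.295087; V(3,-2) = 0.196151; V(3,-1) = 0.078917; V(3,+0) = 0.000000; V(3,+1) = 0.000000; V(3,+2) = 0.000000; V(3,+3) = 0.000000
Backward induction: V(k, j) = exp(-r*dt) * [p_u * V(k+1, j+1) + p_m * V(k+1, j) + p_d * V(k+1, j-1)]
  V(2,-2) = exp(-r*dt) * [p_u*0.078917 + p_m*0.196151 + p_d*0.295087] = 0.195172
  V(2,-1) = exp(-r*dt) * [p_u*0.000000 + p_m*0.078917 + p_d*0.196151] = 0.087586
  V(2,+0) = exp(-r*dt) * [p_u*0.000000 + p_m*0.000000 + p_d*0.078917] = 0.014166
  V(2,+1) = exp(-r*dt) * [p_u*0.000000 + p_m*0.000000 + p_d*0.000000] = 0.000000
  V(2,+2) = exp(-r*dt) * [p_u*0.000000 + p_m*0.000000 + p_d*0.000000] = 0.000000
  V(1,-1) = exp(-r*dt) * [p_u*0.014166 + p_m*0.087586 + p_d*0.195172] = 0.095321
  V(1,+0) = exp(-r*dt) * [p_u*0.000000 + p_m*0.014166 + p_d*0.087586] = 0.025124
  V(1,+1) = exp(-r*dt) * [p_u*0.000000 + p_m*0.000000 + p_d*0.014166] = 0.002543
  V(0,+0) = exp(-r*dt) * [p_u*0.002543 + p_m*0.025124 + p_d*0.095321] = 0.034173
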